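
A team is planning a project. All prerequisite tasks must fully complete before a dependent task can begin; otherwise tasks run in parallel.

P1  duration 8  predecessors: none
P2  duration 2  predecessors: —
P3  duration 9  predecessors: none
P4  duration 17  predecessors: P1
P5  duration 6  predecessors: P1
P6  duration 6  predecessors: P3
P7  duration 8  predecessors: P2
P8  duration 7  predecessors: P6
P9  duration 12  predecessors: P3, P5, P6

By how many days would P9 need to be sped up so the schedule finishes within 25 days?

2

Current finish: 27 days; target: 25.
P9 is on every critical path, so each day cut from P9 cuts the finish by one (this holds down to a finish of 25).
Need 27 − 25 = 2 days off P9 → P9 becomes 10 days, finish becomes 25.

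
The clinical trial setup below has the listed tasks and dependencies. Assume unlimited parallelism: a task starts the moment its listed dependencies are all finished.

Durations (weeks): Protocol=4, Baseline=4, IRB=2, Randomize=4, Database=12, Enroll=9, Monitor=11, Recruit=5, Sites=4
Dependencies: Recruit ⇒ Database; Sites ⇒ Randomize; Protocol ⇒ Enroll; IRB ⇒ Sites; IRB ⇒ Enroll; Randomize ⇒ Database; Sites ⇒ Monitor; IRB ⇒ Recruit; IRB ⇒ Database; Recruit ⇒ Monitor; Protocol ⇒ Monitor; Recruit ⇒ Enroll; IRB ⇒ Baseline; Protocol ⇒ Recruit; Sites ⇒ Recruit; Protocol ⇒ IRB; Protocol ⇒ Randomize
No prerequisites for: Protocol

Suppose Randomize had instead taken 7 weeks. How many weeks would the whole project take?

29

The binding path is Protocol→IRB→Sites→Recruit→Database = 4+2+4+5+12 = 27; finish at 27 weeks.
Randomize is off the critical path — its longest chain is 26 weeks, giving 1 of slack.
The binding chain switches to Protocol→IRB→Sites→Randomize→Database = 4+2+4+7+12 = 29; finish 29 weeks.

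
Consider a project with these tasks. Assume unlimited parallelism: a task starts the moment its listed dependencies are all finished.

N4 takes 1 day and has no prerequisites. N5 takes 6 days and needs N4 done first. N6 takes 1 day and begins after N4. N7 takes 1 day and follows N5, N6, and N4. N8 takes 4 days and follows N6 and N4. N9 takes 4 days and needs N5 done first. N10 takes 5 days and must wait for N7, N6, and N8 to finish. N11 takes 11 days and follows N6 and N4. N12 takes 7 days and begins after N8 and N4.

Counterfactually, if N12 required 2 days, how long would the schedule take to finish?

The binding path is N4→N6→N8→N12 = 1+1+4+7 = 13; finish at 13 days.
N12 is on the critical path; changing it to 2 makes that path 8 days.
The binding chain switches to N4→N5→N7→N10 = 1+6+1+5 = 13; finish 13 days.

13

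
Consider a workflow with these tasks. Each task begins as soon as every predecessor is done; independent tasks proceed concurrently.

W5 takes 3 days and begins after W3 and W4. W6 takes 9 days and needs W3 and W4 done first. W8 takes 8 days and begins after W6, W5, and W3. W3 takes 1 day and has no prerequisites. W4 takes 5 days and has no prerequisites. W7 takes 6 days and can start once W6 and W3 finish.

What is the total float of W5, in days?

The longest chain is W4→W6→W8 = 5+9+8 = 22; overall finish 22 days.
Longest path through W5: 16 days (earliest finish 8, latest finish 14).
Slack of W5 = 11 − 5 = 6 days.

6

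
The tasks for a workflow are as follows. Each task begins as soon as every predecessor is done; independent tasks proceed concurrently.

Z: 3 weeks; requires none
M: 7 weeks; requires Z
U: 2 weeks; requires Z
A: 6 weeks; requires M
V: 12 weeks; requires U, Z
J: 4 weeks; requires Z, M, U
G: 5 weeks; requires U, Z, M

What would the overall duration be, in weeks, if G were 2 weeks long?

Baseline: Z→U→V = 3+2+12 = 17 → 17 weeks.
G has 2 weeks of float (longest path through it is 15).
No other chain overtakes it, so the finish is 17 weeks.

17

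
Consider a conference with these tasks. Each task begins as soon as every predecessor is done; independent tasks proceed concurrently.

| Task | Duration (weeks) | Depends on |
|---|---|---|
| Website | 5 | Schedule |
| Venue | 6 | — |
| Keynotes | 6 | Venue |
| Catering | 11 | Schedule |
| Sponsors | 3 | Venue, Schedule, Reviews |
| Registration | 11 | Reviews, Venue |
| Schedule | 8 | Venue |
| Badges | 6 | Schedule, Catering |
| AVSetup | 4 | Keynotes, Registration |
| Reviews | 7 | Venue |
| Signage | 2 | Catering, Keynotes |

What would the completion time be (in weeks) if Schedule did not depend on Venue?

With the dependency in place, Venue→Schedule→Catering→Badges = 6+8+11+6 = 31 sets the finish at 31 weeks.
Without Venue→Schedule, Schedule's earliest start moves from 6 to 0.
The longest chain is now Venue→Reviews→Registration→AVSetup = 6+7+11+4 = 28, so the project takes 28 weeks.

28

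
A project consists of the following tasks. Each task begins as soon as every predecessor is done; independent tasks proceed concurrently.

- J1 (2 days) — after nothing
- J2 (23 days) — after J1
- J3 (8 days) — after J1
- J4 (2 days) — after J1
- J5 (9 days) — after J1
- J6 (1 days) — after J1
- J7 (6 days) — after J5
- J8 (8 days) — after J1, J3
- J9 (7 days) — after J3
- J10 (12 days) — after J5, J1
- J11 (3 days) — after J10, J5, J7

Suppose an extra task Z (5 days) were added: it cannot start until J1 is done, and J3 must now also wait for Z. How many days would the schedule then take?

Originally the schedule takes 26 days.
With Z inserted, J3 now waits for max(J1, Z).
New critical path: J1→J5→J10→J11 = 2+9+12+3 = 26 ⇒ 26 days.

26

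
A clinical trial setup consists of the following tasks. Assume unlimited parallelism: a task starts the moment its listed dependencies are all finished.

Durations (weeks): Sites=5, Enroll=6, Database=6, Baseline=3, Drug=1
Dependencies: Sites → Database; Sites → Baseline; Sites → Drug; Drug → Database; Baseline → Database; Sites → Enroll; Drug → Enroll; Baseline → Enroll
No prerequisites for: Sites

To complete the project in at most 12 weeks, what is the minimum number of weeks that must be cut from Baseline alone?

Current finish: 14 weeks; target: 12.
Baseline is on every critical path, so each week cut from Baseline cuts the finish by one (this holds down to a finish of 12).
Need 14 − 12 = 2 weeks off Baseline → Baseline becomes 1 week, finish becomes 12.

2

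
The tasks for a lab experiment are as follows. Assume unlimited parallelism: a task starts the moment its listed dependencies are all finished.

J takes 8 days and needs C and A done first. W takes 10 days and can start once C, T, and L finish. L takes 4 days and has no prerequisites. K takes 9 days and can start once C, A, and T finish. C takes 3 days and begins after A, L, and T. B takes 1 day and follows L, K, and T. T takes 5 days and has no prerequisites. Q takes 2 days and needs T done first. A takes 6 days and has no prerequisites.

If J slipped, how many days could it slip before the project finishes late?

A→C→K→B = 6+3+9+1 = 19 sets the makespan at 19 days.
The longest chain containing J totals 17 days.
Slack of J = 11 − 9 = 2 days.

2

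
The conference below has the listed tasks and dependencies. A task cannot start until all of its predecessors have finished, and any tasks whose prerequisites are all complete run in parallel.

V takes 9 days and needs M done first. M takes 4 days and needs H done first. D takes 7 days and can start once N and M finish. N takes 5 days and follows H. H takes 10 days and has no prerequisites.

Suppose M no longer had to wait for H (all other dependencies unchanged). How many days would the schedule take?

22

Before: longest chain H→M→V = 10+4+9 = 23, finish 23.
Without H→M, M's earliest start moves from 10 to 0.
After: H→N→D = 10+5+7 = 22 → 22 days.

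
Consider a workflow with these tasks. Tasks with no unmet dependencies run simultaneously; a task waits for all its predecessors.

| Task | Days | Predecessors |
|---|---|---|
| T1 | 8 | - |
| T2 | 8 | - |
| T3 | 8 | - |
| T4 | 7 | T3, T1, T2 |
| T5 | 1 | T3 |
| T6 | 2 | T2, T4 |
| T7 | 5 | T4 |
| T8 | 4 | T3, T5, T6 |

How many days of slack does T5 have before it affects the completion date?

8

The longest chain is T1→T4→T6→T8 = 8+7+2+4 = 21; overall finish 21 days.
The longest chain containing T5 totals 13 days.
Float = 21 − 13 = 8.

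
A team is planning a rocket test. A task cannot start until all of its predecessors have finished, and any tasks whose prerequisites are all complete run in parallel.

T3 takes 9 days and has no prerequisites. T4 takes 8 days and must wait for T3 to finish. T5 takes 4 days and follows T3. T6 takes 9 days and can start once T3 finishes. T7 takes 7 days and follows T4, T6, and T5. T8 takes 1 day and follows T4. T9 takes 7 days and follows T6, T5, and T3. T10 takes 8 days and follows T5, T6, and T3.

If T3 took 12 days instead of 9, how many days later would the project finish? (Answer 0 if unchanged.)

3

Actual critical path: T3→T6→T10 = 9+9+8 = 26 ⇒ 26 days.
T3 is on the critical path; changing it to 12 makes that path 29 days.
The critical path is still T3→T6→T10; finish is now 29 days.
Change in finish: 29 − 26 = +3 days.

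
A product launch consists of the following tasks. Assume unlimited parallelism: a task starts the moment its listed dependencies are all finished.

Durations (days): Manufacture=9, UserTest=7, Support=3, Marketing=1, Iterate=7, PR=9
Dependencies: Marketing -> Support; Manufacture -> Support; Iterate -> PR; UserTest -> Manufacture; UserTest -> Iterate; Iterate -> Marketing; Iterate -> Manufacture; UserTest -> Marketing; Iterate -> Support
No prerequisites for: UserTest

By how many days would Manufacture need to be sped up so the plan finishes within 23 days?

3

Current finish: 26 days; target: 23.
Manufacture is on every critical path, so each day cut from Manufacture cuts the finish by one (this holds down to a finish of 23).
Need 26 − 23 = 3 days off Manufacture → Manufacture becomes 6 days, finish becomes 23.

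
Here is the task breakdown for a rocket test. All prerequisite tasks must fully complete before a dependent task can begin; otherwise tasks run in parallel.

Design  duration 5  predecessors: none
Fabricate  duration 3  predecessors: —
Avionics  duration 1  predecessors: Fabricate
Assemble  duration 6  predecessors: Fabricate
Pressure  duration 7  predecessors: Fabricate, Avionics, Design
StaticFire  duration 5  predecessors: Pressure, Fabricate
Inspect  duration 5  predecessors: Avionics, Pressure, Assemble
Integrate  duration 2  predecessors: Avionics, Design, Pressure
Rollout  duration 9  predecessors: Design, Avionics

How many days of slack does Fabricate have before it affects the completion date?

The longest chain is Design→Pressure→StaticFire = 5+7+5 = 17; overall finish 17 days.
Fabricate finishes as early as 3 and must finish by 4.
So Fabricate can slip 4 − 3 = 1 day.

1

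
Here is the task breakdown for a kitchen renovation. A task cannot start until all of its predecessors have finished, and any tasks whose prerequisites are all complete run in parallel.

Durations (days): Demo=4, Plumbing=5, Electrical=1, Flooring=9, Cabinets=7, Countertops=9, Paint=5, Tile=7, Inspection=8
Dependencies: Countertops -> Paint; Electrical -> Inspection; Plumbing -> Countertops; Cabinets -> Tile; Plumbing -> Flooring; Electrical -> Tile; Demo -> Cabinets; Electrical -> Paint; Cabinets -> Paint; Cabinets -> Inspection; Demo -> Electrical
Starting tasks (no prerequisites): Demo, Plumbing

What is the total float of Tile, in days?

1

Critical path: Demo→Cabinets→Inspection = 4+7+8 = 19, so the finish is 19 days.
Longest path through Tile: 18 days (earliest finish 18, latest finish 19).
Float = 19 − 18 = 1.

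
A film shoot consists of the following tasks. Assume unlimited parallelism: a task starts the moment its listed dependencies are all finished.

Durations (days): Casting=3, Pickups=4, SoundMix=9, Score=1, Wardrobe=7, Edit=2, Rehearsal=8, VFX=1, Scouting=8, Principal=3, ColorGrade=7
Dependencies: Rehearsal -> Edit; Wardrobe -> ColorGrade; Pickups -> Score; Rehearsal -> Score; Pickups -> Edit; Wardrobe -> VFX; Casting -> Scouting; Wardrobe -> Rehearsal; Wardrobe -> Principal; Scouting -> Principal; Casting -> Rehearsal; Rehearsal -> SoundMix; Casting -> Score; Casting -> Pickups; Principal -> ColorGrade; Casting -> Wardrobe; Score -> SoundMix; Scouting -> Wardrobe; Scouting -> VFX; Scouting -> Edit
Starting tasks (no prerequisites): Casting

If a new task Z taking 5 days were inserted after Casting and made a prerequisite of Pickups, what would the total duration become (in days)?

36

Originally the job takes 36 days.
With Z inserted, Pickups now waits for max(Casting, Z).
New critical path: Casting→Scouting→Wardrobe→Rehearsal→Score→SoundMix = 3+8+7+8+1+9 = 36 ⇒ 36 days.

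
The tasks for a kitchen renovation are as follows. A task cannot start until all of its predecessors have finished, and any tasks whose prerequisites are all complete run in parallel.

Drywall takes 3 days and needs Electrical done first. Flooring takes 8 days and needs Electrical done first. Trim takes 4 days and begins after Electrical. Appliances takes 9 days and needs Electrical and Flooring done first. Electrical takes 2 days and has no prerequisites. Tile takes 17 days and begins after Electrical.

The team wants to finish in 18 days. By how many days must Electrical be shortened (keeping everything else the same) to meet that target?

1

Current finish: 19 days; target: 18.
Electrical is on every critical path, so each day cut from Electrical cuts the finish by one (this holds down to a finish of 18).
Need 19 − 18 = 1 day off Electrical → Electrical becomes 1 day, finish becomes 18.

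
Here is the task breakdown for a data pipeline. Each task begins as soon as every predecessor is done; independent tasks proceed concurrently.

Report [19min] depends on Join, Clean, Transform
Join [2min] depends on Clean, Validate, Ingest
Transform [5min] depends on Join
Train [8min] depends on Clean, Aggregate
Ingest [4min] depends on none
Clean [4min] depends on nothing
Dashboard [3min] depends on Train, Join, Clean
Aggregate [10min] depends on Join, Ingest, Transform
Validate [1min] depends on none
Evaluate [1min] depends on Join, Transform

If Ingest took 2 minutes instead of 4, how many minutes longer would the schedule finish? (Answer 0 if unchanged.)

0

Baseline: Ingest→Join→Transform→Aggregate→Train→Dashboard = 4+2+5+10+8+3 = 32 → 32 minutes.
Since Ingest is critical, the -2 change carries straight to that chain (now 30 minutes).
The binding chain switches to Clean→Join→Transform→Aggregate→Train→Dashboard = 4+2+5+10+8+3 = 32; finish 32 minutes.
Change in finish: 32 − 32 = +0 minutes.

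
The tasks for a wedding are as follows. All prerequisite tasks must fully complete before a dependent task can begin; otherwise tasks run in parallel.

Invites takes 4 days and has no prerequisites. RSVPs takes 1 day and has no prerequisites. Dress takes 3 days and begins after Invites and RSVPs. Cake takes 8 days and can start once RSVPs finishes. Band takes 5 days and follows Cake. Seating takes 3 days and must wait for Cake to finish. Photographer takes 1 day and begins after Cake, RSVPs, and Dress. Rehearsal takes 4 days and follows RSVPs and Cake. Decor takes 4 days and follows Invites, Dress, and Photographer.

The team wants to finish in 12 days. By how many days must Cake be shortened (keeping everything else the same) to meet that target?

2

Current finish: 14 days; target: 12.
Cake is on every critical path, so each day cut from Cake cuts the finish by one (this holds down to a finish of 12).
Need 14 − 12 = 2 days off Cake → Cake becomes 6 days, finish becomes 12.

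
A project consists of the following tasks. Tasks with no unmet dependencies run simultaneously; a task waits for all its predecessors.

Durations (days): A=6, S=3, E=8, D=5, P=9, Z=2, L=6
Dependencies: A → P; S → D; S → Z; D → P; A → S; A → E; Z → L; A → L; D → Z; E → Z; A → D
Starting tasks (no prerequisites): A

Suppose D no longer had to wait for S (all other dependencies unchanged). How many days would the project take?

Original critical path: A→S→D→P = 6+3+5+9 = 23 ⇒ 23 days.
Without S→D, D's earliest start moves from 9 to 6.
The longest chain is now A→E→Z→L = 6+8+2+6 = 22, so the project takes 22 days.

22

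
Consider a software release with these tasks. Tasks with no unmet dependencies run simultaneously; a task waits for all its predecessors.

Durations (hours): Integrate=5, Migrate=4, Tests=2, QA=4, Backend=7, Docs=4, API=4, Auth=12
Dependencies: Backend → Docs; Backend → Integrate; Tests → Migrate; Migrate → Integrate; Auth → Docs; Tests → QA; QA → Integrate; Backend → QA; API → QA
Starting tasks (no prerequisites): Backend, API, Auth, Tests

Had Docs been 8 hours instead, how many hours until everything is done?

As given, the longest chain is Auth→Docs = 12+4 = 16, so the finish is 16 hours.
Since Docs is critical, the +4 change carries straight to that chain (now 20 hours).
No other chain overtakes it, so the finish is 20 hours.

20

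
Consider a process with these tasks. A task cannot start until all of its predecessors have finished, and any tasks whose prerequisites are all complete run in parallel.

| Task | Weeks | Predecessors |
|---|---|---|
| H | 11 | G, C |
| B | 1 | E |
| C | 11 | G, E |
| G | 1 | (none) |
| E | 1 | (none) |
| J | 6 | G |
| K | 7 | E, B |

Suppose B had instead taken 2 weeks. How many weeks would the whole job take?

Critical path before the change: E→C→H = 1+11+11 = 23 giving 23 weeks.
B is off the critical path — its longest chain is 9 weeks, giving 14 of slack.
No other chain overtakes it, so the finish is 23 weeks.

23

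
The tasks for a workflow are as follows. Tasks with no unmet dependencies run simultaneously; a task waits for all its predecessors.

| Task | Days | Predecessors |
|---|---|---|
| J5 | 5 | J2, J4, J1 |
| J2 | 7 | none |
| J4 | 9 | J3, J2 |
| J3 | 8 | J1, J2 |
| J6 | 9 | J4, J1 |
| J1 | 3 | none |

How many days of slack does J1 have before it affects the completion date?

J2→J3→J4→J6 = 7+8+9+9 = 33 sets the makespan at 33 days.
The longest chain containing J1 totals 29 days.
Float = 33 − 29 = 4.

4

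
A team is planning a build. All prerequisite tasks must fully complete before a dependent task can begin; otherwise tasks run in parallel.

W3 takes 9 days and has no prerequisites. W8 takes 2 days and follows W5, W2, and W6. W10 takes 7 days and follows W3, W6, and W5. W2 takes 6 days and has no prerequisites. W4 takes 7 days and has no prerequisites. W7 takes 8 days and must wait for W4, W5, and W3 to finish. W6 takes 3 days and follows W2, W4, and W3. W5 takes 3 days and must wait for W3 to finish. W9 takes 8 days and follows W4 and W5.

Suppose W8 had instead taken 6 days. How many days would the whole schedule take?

20

As given, the longest chain is W3→W5→W7 = 9+3+8 = 20, so the finish is 20 days.
The longest path through W8 is only 14 days, so W8 has float 6.
That remains the longest chain; total 20 days.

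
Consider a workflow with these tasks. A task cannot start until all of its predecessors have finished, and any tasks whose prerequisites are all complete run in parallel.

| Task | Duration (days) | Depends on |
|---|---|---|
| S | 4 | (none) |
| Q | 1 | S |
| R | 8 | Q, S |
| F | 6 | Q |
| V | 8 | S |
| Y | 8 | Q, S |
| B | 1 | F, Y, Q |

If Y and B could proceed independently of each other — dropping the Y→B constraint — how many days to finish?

13

With the dependency in place, S→Q→Y→B = 4+1+8+1 = 14 sets the finish at 14 days.
Without Y→B, B's earliest start moves from 13 to 11.
The longest chain is now S→Q→R = 4+1+8 = 13, so the schedule takes 13 days.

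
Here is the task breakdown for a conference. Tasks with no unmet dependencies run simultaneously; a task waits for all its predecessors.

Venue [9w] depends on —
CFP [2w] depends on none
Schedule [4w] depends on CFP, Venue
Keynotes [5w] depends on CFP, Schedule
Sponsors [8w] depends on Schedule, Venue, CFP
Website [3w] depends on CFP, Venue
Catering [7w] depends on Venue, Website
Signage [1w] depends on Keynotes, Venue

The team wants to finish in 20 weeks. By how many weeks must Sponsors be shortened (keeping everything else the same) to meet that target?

1

Current finish: 21 weeks; target: 20.
Sponsors is on every critical path, so each week cut from Sponsors cuts the finish by one (this holds down to a finish of 19).
Need 21 − 20 = 1 week off Sponsors → Sponsors becomes 7 weeks, finish becomes 20.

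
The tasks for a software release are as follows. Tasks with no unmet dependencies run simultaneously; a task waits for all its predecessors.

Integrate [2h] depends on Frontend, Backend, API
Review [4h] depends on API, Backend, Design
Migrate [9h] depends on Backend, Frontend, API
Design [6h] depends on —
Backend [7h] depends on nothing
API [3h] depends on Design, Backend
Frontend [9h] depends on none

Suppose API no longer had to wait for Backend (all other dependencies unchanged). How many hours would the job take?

18

With the dependency in place, Backend→API→Migrate = 7+3+9 = 19 sets the finish at 19 hours.
Without Backend→API, API's earliest start moves from 7 to 6.
The longest chain is now Design→API→Migrate = 6+3+9 = 18, so the job takes 18 hours.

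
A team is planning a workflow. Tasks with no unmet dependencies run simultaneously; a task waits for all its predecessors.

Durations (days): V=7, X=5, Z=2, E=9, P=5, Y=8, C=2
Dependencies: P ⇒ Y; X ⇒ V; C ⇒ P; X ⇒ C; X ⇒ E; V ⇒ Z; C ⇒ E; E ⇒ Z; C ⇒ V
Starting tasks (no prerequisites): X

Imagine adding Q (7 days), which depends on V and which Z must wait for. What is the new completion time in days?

23

Originally the schedule takes 20 days.
With Q inserted, Z now waits for max(E, V, Q).
New critical path: X→C→V→Q→Z = 5+2+7+7+2 = 23 ⇒ 23 days.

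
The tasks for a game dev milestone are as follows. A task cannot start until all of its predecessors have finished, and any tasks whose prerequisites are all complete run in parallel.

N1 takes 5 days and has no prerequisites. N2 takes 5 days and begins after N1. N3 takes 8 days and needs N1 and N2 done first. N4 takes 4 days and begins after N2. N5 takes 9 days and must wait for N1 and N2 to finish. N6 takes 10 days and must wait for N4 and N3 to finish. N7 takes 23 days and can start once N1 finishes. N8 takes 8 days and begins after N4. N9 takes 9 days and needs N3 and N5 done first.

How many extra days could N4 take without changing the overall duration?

4

N1→N2→N3→N6 = 5+5+8+10 = 28 sets the makespan at 28 days.
The longest chain containing N4 totals 24 days.
So N4 can slip 18 − 14 = 4 days.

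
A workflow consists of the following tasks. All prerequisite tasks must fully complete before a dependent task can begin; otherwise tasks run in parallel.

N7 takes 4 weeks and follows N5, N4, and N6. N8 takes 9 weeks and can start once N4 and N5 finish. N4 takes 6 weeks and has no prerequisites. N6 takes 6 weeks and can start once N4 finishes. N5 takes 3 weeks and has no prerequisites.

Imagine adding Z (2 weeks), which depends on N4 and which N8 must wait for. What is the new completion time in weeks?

Originally the workflow takes 16 weeks.
With Z inserted, N8 now waits for max(N4, N5, Z).
New critical path: N4→Z→N8 = 6+2+9 = 17 ⇒ 17 weeks.

17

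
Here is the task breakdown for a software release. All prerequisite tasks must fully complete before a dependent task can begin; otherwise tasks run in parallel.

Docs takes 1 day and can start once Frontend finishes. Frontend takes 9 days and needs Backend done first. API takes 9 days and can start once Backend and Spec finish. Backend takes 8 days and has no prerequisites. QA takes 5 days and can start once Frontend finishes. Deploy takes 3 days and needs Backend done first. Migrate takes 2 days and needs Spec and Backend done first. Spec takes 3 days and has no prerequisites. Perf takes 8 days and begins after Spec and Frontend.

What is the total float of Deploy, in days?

14

Backend→Frontend→Perf = 8+9+8 = 25 sets the makespan at 25 days.
The longest chain containing Deploy totals 11 days.
Slack of Deploy = 22 − 8 = 14 days.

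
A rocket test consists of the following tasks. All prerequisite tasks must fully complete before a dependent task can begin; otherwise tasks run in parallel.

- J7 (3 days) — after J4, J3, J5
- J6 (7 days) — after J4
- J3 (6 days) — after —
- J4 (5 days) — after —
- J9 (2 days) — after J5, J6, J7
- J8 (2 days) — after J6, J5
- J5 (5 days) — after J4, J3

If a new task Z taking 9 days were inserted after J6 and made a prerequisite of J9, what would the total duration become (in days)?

Originally the job takes 16 days.
With Z inserted, J9 now waits for max(J5, J6, J7, Z).
New critical path: J4→J6→Z→J9 = 5+7+9+2 = 23 ⇒ 23 days.

23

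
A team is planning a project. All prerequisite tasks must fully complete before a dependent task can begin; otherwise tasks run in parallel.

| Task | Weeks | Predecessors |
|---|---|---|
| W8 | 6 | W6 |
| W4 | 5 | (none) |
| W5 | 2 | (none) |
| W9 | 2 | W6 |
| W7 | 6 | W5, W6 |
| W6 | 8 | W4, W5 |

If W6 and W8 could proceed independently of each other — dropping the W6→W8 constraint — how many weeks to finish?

Before: longest chain W4→W6→W7 = 5+8+6 = 19, finish 19.
Without W6→W8, W8's earliest start moves from 13 to 0.
After: W4→W6→W7 = 5+8+6 = 19 → 19 weeks.

19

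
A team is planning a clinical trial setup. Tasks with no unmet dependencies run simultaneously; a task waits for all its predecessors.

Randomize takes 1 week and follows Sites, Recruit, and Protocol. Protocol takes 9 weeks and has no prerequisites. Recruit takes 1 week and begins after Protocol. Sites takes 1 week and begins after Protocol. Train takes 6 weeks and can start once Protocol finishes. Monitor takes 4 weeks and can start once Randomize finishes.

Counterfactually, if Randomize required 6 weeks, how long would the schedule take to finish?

Baseline: Protocol→Sites→Randomize→Monitor = 9+1+1+4 = 15 → 15 weeks.
Randomize is on the critical path; changing it to 6 makes that path 20 weeks.
That remains the longest chain; total 20 weeks.

20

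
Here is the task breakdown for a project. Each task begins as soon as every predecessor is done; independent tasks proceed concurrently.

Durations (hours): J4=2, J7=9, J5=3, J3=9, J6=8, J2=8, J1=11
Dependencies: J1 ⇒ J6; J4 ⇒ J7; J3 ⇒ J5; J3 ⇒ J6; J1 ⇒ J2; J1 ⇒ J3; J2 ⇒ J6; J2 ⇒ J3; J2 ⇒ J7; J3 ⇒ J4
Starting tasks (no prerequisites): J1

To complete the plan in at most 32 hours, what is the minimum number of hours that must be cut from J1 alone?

Current finish: 39 hours; target: 32.
J1 is on every critical path, so each hour cut from J1 cuts the finish by one (this holds down to a finish of 29).
Need 39 − 32 = 7 hours off J1 → J1 becomes 4 hours, finish becomes 32.

7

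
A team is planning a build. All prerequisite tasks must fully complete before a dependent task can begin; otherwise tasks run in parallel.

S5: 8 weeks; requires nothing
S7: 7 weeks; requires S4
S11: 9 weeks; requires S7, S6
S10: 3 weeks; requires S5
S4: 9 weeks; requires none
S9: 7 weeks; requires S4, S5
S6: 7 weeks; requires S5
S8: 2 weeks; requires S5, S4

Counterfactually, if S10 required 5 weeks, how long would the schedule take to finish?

25

Baseline: S4→S7→S11 = 9+7+9 = 25 → 25 weeks.
S10 is off the critical path — its longest chain is 11 weeks, giving 14 of slack.
That remains the longest chain; total 25 weeks.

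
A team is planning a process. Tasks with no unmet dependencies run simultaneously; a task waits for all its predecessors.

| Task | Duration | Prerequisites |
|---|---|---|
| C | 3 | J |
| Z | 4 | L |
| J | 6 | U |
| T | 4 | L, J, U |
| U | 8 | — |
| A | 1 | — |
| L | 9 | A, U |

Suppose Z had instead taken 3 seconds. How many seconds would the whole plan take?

Critical path before the change: U→L→Z = 8+9+4 = 21 giving 21 seconds.
Z is on the critical path; changing it to 3 makes that path 20 seconds.
Now U→L→T = 8+9+4 = 21 is longest, so the finish becomes 21 seconds.

21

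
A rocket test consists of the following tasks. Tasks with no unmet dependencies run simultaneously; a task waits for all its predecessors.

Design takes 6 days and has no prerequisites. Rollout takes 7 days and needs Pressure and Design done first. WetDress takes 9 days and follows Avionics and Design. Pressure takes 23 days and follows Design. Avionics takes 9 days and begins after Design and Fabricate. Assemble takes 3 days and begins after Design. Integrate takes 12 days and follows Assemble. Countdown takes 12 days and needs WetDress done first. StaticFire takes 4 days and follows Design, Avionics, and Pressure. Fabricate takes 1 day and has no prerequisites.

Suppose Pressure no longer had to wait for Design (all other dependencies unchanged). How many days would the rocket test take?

36

Original critical path: Design→Avionics→WetDress→Countdown = 6+9+9+12 = 36 ⇒ 36 days.
Without Design→Pressure, Pressure's earliest start moves from 6 to 0.
After: Design→Avionics→WetDress→Countdown = 6+9+9+12 = 36 → 36 days.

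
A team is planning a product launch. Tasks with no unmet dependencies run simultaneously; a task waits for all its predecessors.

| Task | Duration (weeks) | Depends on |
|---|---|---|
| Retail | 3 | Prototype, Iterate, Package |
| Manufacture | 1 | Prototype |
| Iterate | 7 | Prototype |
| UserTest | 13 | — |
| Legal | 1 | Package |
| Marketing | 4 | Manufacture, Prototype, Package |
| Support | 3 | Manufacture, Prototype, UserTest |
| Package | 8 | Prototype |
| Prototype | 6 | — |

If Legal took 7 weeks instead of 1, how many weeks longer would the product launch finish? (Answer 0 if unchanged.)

The binding path is Prototype→Package→Marketing = 6+8+4 = 18; finish at 18 weeks.
Legal has 3 weeks of float (longest path through it is 15).
New critical path: Prototype→Package→Legal = 6+8+7 = 21 ⇒ 21 weeks.
Change in finish: 21 − 18 = +3 weeks.

3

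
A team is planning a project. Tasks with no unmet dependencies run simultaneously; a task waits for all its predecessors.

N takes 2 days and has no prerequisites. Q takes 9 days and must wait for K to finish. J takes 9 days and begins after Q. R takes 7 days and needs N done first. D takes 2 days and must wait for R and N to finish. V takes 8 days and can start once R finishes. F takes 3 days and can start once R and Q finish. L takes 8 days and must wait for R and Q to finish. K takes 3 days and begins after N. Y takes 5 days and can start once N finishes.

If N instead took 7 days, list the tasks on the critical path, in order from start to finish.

As given, the longest chain is N→K→Q→J = 2+3+9+9 = 23, so the finish is 23 days.
N lies on that path, so at 7 days the path becomes 28 days.
That remains the longest chain; total 28 days.

N, K, Q, J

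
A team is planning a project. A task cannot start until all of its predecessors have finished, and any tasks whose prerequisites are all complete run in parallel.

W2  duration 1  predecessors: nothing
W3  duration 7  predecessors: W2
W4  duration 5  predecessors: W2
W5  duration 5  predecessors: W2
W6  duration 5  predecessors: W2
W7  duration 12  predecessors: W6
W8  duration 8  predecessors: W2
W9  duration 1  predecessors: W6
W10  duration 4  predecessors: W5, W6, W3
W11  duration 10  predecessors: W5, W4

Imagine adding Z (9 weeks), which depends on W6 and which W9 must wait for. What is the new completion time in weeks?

Originally the job takes 18 weeks.
With Z inserted, W9 now waits for max(W6, Z).
New critical path: W2→W6→W7 = 1+5+12 = 18 ⇒ 18 weeks.

18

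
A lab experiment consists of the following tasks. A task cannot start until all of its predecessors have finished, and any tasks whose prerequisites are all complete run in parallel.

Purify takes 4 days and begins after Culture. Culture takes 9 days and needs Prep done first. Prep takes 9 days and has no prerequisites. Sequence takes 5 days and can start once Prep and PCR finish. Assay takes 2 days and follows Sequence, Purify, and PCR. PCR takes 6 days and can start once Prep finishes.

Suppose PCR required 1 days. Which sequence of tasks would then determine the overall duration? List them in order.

Actual critical path: Prep→Culture→Purify→Assay = 9+9+4+2 = 24 ⇒ 24 days.
PCR is off the critical path — its longest chain is 22 days, giving 2 of slack.
The critical path is still Prep→Culture→Purify→Assay; finish is now 24 days.

Prep, Culture, Purify, Assay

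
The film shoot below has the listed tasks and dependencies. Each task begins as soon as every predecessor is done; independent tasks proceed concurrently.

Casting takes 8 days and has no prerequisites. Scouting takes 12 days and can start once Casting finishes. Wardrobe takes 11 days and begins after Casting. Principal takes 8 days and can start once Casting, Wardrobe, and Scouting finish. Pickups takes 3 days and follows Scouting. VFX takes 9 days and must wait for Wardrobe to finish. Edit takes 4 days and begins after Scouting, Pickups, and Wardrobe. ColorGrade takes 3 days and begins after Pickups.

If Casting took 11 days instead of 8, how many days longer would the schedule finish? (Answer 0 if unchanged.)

Actual critical path: Casting→Scouting→Principal = 8+12+8 = 28 ⇒ 28 days.
Casting lies on that path, so at 11 days the path becomes 31 days.
No other chain overtakes it, so the finish is 31 days.
Change in finish: 31 − 28 = +3 days.

3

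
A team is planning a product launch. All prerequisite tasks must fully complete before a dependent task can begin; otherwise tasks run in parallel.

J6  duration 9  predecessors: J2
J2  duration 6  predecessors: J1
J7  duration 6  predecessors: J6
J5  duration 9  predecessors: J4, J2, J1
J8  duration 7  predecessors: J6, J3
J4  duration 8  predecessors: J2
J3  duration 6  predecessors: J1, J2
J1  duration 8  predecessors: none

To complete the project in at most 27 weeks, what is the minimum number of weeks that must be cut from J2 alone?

4

Current finish: 31 weeks; target: 27.
J2 is on every critical path, so each week cut from J2 cuts the finish by one (this holds down to a finish of 26).
Need 31 − 27 = 4 weeks off J2 → J2 becomes 2 weeks, finish becomes 27.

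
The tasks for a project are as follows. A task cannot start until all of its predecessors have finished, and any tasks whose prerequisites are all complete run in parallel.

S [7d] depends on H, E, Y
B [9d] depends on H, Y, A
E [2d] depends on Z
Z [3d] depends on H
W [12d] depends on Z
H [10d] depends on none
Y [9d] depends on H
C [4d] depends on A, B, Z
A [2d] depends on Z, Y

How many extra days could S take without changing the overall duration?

The longest chain is H→Y→A→B→C = 10+9+2+9+4 = 34; overall finish 34 days.
The longest chain containing S totals 26 days.
Slack of S = 27 − 19 = 8 days.

8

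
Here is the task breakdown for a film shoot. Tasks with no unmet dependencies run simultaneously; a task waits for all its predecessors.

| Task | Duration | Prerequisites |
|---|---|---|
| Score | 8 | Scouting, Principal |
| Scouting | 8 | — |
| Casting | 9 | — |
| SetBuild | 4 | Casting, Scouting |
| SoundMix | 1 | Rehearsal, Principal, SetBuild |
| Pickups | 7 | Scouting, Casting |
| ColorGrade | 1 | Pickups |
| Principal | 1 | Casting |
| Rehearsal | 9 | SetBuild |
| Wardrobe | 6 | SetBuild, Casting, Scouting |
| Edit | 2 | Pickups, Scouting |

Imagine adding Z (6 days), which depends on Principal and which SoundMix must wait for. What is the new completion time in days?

Originally the plan takes 23 days.
With Z inserted, SoundMix now waits for max(Rehearsal, Principal, SetBuild, Z).
New critical path: Casting→SetBuild→Rehearsal→SoundMix = 9+4+9+1 = 23 ⇒ 23 days.

23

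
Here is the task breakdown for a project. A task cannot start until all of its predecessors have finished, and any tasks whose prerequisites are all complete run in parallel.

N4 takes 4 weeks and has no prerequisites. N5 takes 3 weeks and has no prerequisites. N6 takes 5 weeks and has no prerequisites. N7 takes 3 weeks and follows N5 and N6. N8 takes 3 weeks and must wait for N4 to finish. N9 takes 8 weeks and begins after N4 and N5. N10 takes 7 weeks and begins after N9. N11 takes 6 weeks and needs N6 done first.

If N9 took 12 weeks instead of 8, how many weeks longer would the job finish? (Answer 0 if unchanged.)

The binding path is N4→N9→N10 = 4+8+7 = 19; finish at 19 weeks.
N9 is on the critical path; changing it to 12 makes that path 23 weeks.
No other chain overtakes it, so the finish is 23 weeks.
Change in finish: 23 − 19 = +4 weeks.

4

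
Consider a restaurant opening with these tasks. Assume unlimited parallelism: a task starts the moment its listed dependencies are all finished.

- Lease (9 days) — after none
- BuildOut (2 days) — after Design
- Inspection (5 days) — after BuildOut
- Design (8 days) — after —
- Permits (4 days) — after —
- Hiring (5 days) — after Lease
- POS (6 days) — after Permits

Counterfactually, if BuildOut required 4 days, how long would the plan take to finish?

17

The binding path is Design→BuildOut→Inspection = 8+2+5 = 15; finish at 15 days.
BuildOut lies on that path, so at 4 days the path becomes 17 days.
The critical path is still Design→BuildOut→Inspection; finish is now 17 days.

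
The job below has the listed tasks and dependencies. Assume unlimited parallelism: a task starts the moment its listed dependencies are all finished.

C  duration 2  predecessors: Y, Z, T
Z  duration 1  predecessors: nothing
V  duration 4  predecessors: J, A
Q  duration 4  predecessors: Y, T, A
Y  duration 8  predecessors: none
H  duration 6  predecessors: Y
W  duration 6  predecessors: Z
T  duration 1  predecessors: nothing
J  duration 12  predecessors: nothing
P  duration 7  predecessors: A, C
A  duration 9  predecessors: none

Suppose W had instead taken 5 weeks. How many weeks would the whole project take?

Actual critical path: Y→C→P = 8+2+7 = 17 ⇒ 17 weeks.
W is off the critical path — its longest chain is 7 weeks, giving 10 of slack.
No other chain overtakes it, so the finish is 17 weeks.

17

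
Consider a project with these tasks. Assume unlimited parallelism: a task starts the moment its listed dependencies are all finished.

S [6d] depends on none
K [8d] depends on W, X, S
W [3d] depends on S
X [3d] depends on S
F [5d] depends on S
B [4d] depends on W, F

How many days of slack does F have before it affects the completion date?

2

S→W→K = 6+3+8 = 17 sets the makespan at 17 days.
The longest chain containing F totals 15 days.
Slack of F = 8 − 6 = 2 days.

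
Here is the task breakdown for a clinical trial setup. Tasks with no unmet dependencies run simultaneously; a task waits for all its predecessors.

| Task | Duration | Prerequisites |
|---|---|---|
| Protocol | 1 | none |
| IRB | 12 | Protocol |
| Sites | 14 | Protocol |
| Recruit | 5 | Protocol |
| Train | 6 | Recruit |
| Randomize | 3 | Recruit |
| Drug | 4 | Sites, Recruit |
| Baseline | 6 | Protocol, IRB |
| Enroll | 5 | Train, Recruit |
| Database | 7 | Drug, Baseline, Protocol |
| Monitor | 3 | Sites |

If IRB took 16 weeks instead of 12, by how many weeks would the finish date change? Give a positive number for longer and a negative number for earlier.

4

The binding path is Protocol→IRB→Baseline→Database = 1+12+6+7 = 26; finish at 26 weeks.
Since IRB is critical, the +4 change carries straight to that chain (now 30 weeks).
That remains the longest chain; total 30 weeks.
Change in finish: 30 − 26 = +4 weeks.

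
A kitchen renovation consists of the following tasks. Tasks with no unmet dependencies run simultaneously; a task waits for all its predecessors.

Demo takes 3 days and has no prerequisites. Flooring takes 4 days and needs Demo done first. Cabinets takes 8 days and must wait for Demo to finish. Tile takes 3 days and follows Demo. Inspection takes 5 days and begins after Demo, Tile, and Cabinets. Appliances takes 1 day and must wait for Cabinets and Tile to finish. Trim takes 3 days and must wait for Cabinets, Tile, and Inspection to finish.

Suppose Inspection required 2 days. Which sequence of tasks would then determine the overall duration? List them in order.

Demo, Cabinets, Inspection, Trim

Baseline: Demo→Cabinets→Inspection→Trim = 3+8+5+3 = 19 → 19 days.
Since Inspection is critical, the -3 change carries straight to that chain (now 16 days).
The critical path is still Demo→Cabinets→Inspection→Trim; finish is now 16 days.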